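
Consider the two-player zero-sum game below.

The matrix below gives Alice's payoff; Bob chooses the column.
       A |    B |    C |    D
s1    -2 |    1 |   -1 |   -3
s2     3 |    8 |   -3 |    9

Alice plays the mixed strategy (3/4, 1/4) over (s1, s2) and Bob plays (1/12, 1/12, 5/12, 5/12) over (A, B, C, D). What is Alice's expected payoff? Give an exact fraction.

Against (1/12, 1/12, 5/12, 5/12), each row's expected payoff is s1: -7/4; s2: 41/12.
Taking the (3/4, 1/4)-weighted average: (3/4)·(-7/4) + (1/4)·(41/12) = -11/24.

-11/24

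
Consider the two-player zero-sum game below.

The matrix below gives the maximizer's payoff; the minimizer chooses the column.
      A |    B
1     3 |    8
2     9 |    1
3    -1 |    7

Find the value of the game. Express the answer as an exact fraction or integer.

Row 3 is strictly dominated by row 1, so the maximizer never plays it.
The remaining 2×2 game on (1, 2) × (A, B) has no saddle point. Let the maximizer play 1 with probability p; indifference gives 3p + 9(1−p) = 8p + (1−p), so p = 8/13.
Similarly the minimizer's optimal q on A is 7/13, and the value is 3·(7/13) + (8)·(6/13) = 69/13.

69/13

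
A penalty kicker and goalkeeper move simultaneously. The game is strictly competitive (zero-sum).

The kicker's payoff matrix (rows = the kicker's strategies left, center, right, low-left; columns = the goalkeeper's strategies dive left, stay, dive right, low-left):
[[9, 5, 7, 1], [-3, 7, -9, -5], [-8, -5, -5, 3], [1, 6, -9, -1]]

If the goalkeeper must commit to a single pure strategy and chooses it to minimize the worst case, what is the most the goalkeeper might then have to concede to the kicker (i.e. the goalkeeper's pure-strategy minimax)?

3

The worst case (largest entry) in each column is dive left: 9, stay: 7, dive right: 7, low-left: 3.
The best (smallest) of these is 3.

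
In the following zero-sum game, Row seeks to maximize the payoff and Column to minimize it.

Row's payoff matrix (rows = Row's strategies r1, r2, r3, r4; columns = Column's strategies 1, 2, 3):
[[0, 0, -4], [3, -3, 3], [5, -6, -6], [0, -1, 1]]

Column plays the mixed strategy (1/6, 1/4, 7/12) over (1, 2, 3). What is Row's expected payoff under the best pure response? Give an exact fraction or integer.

r1: (0)·(1/6) + (0)·(1/4) + (-4)·(7/12) = -7/3.
r2: (3)·(1/6) + (-3)·(1/4) + (3)·(7/12) = 3/2.
r3: (5)·(1/6) + (-6)·(1/4) + (-6)·(7/12) = -25/6.
r4: (0)·(1/6) + (-1)·(1/4) + (1)·(7/12) = 1/3.
The best pure response is r2 with expected payoff 3/2.

3/2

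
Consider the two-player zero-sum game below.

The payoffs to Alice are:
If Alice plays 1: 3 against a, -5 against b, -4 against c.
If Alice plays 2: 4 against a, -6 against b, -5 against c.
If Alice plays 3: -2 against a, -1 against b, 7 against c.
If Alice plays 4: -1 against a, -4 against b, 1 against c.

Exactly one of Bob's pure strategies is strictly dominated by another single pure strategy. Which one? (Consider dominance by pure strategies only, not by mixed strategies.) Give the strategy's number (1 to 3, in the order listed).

3

Bob prefers columns that give Alice less. Compare c with b: -5 < -4, -6 < -5, -1 < 7, -4 < 1.
So b strictly dominates c for Bob; c is strictly dominated.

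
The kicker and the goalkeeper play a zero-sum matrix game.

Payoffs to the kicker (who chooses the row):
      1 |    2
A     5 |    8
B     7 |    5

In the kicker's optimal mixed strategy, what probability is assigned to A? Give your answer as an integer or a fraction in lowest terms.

Row minima are 5 and 5, so the kicker's maximin is 5; column maxima are 7 and 8, so the goalkeeper's minimax is 7. These differ, so the equilibrium is in mixed strategies.
Let the kicker play A with probability p. The goalkeeper is indifferent when 5p + 7(1−p) = 8p + 5(1−p), giving p = 2/5.

2/5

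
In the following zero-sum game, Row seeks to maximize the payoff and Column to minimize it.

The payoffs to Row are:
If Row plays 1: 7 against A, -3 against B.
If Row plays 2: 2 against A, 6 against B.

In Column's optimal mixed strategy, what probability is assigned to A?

9/14

Row minima are -3 and 2, so Row's maximin is 2; column maxima are 7 and 6, so Column's minimax is 6. These differ, so the equilibrium is in mixed strategies.
Let Column play A with probability q. Row is indifferent when 7q − 3(1−q) = 2q + 6(1−q), giving q = 9/14.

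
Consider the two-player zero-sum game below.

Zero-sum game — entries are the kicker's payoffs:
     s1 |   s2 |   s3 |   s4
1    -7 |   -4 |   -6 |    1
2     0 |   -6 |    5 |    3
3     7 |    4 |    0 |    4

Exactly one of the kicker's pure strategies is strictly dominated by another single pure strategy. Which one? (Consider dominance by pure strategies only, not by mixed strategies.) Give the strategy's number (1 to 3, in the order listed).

1

Compare 1 with 3: 7 > -7, 4 > -4, 0 > -6, 4 > 1.
So 3 strictly dominates 1 for the kicker; 1 is strictly dominated.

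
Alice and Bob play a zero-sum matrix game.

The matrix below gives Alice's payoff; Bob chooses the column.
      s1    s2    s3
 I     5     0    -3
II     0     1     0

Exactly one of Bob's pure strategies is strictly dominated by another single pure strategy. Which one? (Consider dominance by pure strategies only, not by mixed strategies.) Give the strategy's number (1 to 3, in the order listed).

Bob prefers columns that give Alice less. Compare s2 with s3: -3 < 0, 0 < 1.
So s3 strictly dominates s2 for Bob; s2 is strictly dominated.

2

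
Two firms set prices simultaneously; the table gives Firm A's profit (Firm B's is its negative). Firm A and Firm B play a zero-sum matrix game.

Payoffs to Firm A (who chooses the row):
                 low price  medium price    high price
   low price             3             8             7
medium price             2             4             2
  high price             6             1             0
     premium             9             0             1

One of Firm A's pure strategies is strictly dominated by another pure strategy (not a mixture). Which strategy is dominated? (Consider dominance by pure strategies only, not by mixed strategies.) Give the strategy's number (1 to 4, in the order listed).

2

Compare medium price with low price: 3 > 2, 8 > 4, 7 > 2.
So low price strictly dominates medium price for Firm A; medium price is strictly dominated.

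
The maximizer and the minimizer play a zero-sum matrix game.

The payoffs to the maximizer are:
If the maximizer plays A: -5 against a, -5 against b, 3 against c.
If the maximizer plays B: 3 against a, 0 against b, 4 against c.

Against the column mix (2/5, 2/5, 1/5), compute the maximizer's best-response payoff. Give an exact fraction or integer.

A: (-5)·(2/5) + (-5)·(2/5) + (3)·(1/5) = -17/5.
B: (3)·(2/5) + (0)·(2/5) + (4)·(1/5) = 2.
The best pure response is B with expected payoff 2.

2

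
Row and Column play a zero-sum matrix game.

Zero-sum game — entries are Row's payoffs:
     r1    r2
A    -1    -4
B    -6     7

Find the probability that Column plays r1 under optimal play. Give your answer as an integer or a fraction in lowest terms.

Row minima are -4 and -6, so Row's maximin is -4; column maxima are -1 and 7, so Column's minimax is -1. These differ, so the equilibrium is in mixed strategies.
Let Column play r1 with probability q. Row is indifferent when −q − 4(1−q) = −6q + 7(1−q), giving q = 11/16.

11/16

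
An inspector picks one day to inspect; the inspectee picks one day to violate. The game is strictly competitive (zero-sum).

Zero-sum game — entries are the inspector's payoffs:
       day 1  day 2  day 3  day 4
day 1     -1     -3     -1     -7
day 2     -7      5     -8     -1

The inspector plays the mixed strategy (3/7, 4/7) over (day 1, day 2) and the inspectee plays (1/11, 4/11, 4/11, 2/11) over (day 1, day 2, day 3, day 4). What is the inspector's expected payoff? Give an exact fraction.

-177/77

Against (1/11, 4/11, 4/11, 2/11), each row's expected payoff is day 1: -31/11; day 2: -21/11.
Taking the (3/7, 4/7)-weighted average: (3/7)·(-31/11) + (4/7)·(-21/11) = -177/77.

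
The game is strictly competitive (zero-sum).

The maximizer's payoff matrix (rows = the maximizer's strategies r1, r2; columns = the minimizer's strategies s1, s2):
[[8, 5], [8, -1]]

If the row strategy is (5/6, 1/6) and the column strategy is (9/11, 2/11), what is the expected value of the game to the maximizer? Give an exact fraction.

Against (9/11, 2/11), each row's expected payoff is r1: 82/11; r2: 70/11.
Taking the (5/6, 1/6)-weighted average: (5/6)·(82/11) + (1/6)·(70/11) = 80/11.

80/11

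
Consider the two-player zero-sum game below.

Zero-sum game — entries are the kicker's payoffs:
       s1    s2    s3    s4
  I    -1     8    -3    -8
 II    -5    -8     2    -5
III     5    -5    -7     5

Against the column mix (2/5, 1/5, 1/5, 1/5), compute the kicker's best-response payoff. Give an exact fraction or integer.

3/5

I: (-1)·(2/5) + (8)·(1/5) + (-3)·(1/5) + (-8)·(1/5) = -1.
II: (-5)·(2/5) + (-8)·(1/5) + (2)·(1/5) + (-5)·(1/5) = -21/5.
III: (5)·(2/5) + (-5)·(1/5) + (-7)·(1/5) + (5)·(1/5) = 3/5.
The best pure response is III with expected payoff 3/5.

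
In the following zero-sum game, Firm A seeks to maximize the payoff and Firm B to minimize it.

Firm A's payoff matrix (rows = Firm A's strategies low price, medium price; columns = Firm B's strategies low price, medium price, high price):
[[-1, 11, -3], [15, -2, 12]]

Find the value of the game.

9/2

Column low price is strictly dominated by high price for Firm B (it gives Firm A more in every row).
The remaining 2×2 game on (low price, medium price) × (medium price, high price) has no saddle point. Let Firm A play low price with probability p; indifference gives 11p − 2(1−p) = −3p + 12(1−p), so p = 1/2.
Similarly Firm B's optimal q on medium price is 15/28, and the value is 11·(15/28) + (-3)·(13/28) = 9/2.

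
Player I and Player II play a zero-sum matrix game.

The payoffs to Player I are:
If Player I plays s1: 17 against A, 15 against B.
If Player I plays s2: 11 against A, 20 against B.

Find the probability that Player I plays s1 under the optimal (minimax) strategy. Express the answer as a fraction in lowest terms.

Row minima are 15 and 11, so Player I's maximin is 15; column maxima are 17 and 20, so Player II's minimax is 17. These differ, so the equilibrium is in mixed strategies.
Let Player I play s1 with probability p. Player II is indifferent when 17p + 11(1−p) = 15p + 20(1−p), giving p = 9/11.

9/11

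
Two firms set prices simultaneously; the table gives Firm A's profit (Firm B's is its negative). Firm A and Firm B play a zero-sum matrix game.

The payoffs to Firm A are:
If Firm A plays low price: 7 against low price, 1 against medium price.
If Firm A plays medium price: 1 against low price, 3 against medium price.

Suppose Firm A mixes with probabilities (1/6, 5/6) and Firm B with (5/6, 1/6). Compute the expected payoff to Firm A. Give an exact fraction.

19/9

Against (5/6, 1/6), each row's expected payoff is low price: 6; medium price: 4/3.
Taking the (1/6, 5/6)-weighted average: (1/6)·(6) + (5/6)·(4/3) = 19/9.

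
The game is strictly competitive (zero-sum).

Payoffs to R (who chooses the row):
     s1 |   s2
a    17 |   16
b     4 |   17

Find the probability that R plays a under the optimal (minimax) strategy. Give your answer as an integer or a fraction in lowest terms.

Row minima are 16 and 4, so R's maximin is 16; column maxima are 17 and 17, so C's minimax is 17. These differ, so the equilibrium is in mixed strategies.
Let R play a with probability p. C is indifferent when 17p + 4(1−p) = 16p + 17(1−p), giving p = 13/14.

13/14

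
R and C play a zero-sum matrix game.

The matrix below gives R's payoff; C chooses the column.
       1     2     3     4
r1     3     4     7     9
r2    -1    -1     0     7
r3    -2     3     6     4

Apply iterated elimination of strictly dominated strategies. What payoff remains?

3

Column 3 is strictly dominated by 1 for C (3<7, -1<0, -2<6); eliminate 3.
Column 4 is strictly dominated by 1 for C (3<9, -1<7, -2<4); eliminate 4.
Row r2 is strictly dominated by row r1 (3>-1, 4>-1); eliminate r2.
Row r3 is strictly dominated by row r1 (3>-2, 4>3); eliminate r3.
Column 2 is strictly dominated by 1 for C (3<4); eliminate 2.
Only (r1, 1) remains, with payoff 3.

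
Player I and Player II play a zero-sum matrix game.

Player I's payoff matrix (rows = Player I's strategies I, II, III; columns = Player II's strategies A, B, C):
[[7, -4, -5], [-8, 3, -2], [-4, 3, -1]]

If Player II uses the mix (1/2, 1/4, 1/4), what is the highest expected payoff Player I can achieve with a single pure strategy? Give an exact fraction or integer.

I: (7)·(1/2) + (-4)·(1/4) + (-5)·(1/4) = 5/4.
II: (-8)·(1/2) + (3)·(1/4) + (-2)·(1/4) = -15/4.
III: (-4)·(1/2) + (3)·(1/4) + (-1)·(1/4) = -3/2.
The best pure response is I with expected payoff 5/4.

5/4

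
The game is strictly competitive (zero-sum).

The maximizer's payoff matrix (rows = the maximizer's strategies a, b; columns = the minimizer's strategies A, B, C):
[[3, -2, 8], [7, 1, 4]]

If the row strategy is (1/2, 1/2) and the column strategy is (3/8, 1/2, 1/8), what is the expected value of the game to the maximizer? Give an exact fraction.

19/8

Against (3/8, 1/2, 1/8), each row's expected payoff is a: 9/8; b: 29/8.
Taking the (1/2, 1/2)-weighted average: (1/2)·(9/8) + (1/2)·(29/8) = 19/8.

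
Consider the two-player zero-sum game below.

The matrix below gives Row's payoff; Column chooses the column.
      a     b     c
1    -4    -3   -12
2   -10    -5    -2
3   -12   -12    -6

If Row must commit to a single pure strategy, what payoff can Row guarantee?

The worst-case payoff for each row is 1: -12, 2: -10, 3: -12.
The best of these is -10.

-10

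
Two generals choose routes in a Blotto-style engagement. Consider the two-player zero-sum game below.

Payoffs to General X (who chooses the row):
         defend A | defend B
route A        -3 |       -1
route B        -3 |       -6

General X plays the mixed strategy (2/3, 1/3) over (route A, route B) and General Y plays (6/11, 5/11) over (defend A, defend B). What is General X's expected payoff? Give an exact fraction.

Against (6/11, 5/11), each row's expected payoff is route A: -23/11; route B: -48/11.
Taking the (2/3, 1/3)-weighted average: (2/3)·(-23/11) + (1/3)·(-48/11) = -94/33.

-94/33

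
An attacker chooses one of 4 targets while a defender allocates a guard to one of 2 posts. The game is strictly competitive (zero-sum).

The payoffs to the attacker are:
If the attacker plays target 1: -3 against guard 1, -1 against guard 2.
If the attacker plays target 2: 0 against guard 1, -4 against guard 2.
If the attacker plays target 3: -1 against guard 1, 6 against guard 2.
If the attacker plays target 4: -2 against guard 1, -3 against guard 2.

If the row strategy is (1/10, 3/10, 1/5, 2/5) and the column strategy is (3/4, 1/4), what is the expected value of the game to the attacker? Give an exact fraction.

-13/10

Against (3/4, 1/4), each row's expected payoff is target 1: -5/2; target 2: -1; target 3: 3/4; target 4: -9/4.
Taking the (1/10, 3/10, 1/5, 2/5)-weighted average: (1/10)·(-5/2) + (3/10)·(-1) + (1/5)·(3/4) + (2/5)·(-9/4) = -13/10.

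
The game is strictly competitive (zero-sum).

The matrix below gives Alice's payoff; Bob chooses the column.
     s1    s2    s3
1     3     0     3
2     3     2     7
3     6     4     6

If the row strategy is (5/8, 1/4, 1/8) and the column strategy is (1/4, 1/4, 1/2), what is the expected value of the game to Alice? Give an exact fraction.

Against (1/4, 1/4, 1/2), each row's expected payoff is 1: 9/4; 2: 19/4; 3: 11/2.
Taking the (5/8, 1/4, 1/8)-weighted average: (5/8)·(9/4) + (1/4)·(19/4) + (1/8)·(11/2) = 105/32.

105/32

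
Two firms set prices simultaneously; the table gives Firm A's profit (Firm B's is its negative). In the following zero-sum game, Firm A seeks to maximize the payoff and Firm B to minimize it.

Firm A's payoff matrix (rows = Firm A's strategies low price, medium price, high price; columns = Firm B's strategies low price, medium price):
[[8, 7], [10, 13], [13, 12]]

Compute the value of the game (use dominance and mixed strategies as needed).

49/4

Row low price is strictly dominated by row high price, so Firm A never plays it.
The remaining 2×2 game on (medium price, high price) × (low price, medium price) has no saddle point. Let Firm A play medium price with probability p; indifference gives 10p + 13(1−p) = 13p + 12(1−p), so p = 1/4.
Similarly Firm B's optimal q on low price is 1/4, and the value is 10·(1/4) + (13)·(3/4) = 49/4.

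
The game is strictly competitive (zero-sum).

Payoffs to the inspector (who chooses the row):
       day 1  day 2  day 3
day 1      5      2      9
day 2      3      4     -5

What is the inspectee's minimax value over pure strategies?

4

The worst case (largest entry) in each column is day 1: 5, day 2: 4, day 3: 9.
The best (smallest) of these is 4.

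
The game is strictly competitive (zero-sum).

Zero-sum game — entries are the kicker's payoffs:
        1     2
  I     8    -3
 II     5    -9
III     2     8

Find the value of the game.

70/17

Row II is strictly dominated by row I, so the kicker never plays it.
The remaining 2×2 game on (I, III) × (1, 2) has no saddle point. Let the kicker play I with probability p; indifference gives 8p + 2(1−p) = −3p + 8(1−p), so p = 6/17.
Similarly the goalkeeper's optimal q on 1 is 11/17, and the value is 8·(11/17) + (-3)·(6/17) = 70/17.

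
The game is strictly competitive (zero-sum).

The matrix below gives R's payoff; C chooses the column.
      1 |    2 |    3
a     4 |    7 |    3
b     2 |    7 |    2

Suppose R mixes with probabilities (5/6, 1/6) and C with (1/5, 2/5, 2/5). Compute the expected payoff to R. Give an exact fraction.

14/3

Against (1/5, 2/5, 2/5), each row's expected payoff is a: 24/5; b: 4.
Taking the (5/6, 1/6)-weighted average: (5/6)·(24/5) + (1/6)·(4) = 14/3.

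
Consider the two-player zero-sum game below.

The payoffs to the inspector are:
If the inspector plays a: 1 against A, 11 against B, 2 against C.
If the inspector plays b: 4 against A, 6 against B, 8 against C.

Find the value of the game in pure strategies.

4

Row minima: 1, 4 → the inspector's maximin is 4.
Column maxima: 4, 11, 8 → the inspectee's minimax is 4.
They coincide at (b, A), so the value is 4.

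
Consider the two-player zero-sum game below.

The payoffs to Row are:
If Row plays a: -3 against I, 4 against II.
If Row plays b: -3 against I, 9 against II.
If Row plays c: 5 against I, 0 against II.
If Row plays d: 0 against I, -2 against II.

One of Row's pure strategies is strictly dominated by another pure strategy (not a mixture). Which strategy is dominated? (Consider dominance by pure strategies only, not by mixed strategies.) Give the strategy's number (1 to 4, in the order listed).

Compare d with c: 5 > 0, 0 > -2.
So c strictly dominates d for Row; d is strictly dominated.

4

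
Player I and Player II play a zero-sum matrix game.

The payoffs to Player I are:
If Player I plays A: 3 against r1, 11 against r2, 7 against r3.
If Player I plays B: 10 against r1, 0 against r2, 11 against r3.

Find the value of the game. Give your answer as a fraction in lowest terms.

55/9

Column r3 is strictly dominated by r1 for Player II (it gives Player I more in every row).
The remaining 2×2 game on (A, B) × (r1, r2) has no saddle point. Let Player I play A with probability p; indifference gives 3p + 10(1−p) = 11p, so p = 5/9.
Similarly Player II's optimal q on r1 is 11/18, and the value is 3·(11/18) + (11)·(7/18) = 55/9.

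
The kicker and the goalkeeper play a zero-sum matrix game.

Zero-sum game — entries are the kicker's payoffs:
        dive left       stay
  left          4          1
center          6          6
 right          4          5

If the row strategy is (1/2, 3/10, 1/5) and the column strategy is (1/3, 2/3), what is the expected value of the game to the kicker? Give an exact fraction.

Against (1/3, 2/3), each row's expected payoff is left: 2; center: 6; right: 14/3.
Taking the (1/2, 3/10, 1/5)-weighted average: (1/2)·(2) + (3/10)·(6) + (1/5)·(14/3) = 56/15.

56/15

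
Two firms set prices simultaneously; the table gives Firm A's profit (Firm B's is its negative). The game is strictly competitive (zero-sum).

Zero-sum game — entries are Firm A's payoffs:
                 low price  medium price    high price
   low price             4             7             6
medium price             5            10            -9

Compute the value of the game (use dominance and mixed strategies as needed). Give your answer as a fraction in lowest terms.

33/8

Column medium price is strictly dominated by low price for Firm B (it gives Firm A more in every row).
The remaining 2×2 game on (low price, medium price) × (low price, high price) has no saddle point. Let Firm A play low price with probability p; indifference gives 4p + 5(1−p) = 6p − 9(1−p), so p = 7/8.
Similarly Firm B's optimal q on low price is 15/16, and the value is 4·(15/16) + (6)·(1/16) = 33/8.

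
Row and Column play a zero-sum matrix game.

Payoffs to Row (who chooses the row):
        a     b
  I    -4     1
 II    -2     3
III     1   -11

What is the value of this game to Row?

-19/17

Row I is strictly dominated by row II, so Row never plays it.
The remaining 2×2 game on (II, III) × (a, b) has no saddle point. Let Row play II with probability p; indifference gives −2p + (1−p) = 3p − 11(1−p), so p = 12/17.
Similarly Column's optimal q on a is 14/17, and the value is -2·(14/17) + (3)·(3/17) = -19/17.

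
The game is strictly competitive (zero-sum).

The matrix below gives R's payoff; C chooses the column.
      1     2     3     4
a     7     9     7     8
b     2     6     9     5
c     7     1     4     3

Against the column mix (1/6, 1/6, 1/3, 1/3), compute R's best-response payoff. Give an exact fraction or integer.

a: (7)·(1/6) + (9)·(1/6) + (7)·(1/3) + (8)·(1/3) = 23/3.
b: (2)·(1/6) + (6)·(1/6) + (9)·(1/3) + (5)·(1/3) = 6.
c: (7)·(1/6) + (1)·(1/6) + (4)·(1/3) + (3)·(1/3) = 11/3.
The best pure response is a with expected payoff 23/3.

23/3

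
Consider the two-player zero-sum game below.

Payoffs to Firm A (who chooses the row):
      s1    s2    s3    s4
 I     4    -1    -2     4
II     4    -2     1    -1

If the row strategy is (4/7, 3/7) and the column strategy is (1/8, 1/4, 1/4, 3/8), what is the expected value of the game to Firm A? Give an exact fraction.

37/56

Against (1/8, 1/4, 1/4, 3/8), each row's expected payoff is I: 5/4; II: -1/8.
Taking the (4/7, 3/7)-weighted average: (4/7)·(5/4) + (3/7)·(-1/8) = 37/56.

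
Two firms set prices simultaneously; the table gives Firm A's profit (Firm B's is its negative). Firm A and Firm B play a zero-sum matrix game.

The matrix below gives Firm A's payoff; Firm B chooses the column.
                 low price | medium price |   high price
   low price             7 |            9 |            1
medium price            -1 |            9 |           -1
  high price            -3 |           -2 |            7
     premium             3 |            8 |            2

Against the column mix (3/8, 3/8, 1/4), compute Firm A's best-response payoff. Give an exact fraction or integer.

25/4

low price: (7)·(3/8) + (9)·(3/8) + (1)·(1/4) = 25/4.
medium price: (-1)·(3/8) + (9)·(3/8) + (-1)·(1/4) = 11/4.
high price: (-3)·(3/8) + (-2)·(3/8) + (7)·(1/4) = -1/8.
premium: (3)·(3/8) + (8)·(3/8) + (2)·(1/4) = 37/8.
The best pure response is low price with expected payoff 25/4.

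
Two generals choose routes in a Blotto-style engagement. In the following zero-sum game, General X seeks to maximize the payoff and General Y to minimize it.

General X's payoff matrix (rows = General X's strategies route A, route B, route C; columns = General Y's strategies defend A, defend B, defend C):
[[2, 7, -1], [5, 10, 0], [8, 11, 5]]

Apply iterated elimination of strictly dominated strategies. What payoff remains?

Column defend A is strictly dominated by defend C for General Y (-1<2, 0<5, 5<8); eliminate defend A.
Column defend B is strictly dominated by defend C for General Y (-1<7, 0<10, 5<11); eliminate defend B.
Row route A is strictly dominated by row route B (0>-1); eliminate route A.
Row route B is strictly dominated by row route C (5>0); eliminate route B.
Only (route C, defend C) remains, with payoff 5.

5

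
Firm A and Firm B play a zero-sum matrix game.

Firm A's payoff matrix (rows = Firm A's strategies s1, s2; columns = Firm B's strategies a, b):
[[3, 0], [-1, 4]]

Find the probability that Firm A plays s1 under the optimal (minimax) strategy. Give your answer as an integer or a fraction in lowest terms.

5/8

Row minima are 0 and -1, so Firm A's maximin is 0; column maxima are 3 and 4, so Firm B's minimax is 3. These differ, so the equilibrium is in mixed strategies.
Let Firm A play s1 with probability p. Firm B is indifferent when 3p − (1−p) = 4(1−p), giving p = 5/8.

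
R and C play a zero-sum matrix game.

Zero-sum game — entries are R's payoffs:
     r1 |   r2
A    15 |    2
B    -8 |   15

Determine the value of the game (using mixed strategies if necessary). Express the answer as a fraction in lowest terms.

241/36

Row minima are 2 and -8, so R's maximin is 2; column maxima are 15 and 15, so C's minimax is 15. These differ, so the equilibrium is in mixed strategies.
Let R play A with probability p. C is indifferent when 15p − 8(1−p) = 2p + 15(1−p), giving p = 23/36.
Let C play r1 with probability q. R is indifferent when 15q + 2(1−q) = −8q + 15(1−q), giving q = 13/36.
The value is 15·(13/36) + (2)·(23/36) = 241/36.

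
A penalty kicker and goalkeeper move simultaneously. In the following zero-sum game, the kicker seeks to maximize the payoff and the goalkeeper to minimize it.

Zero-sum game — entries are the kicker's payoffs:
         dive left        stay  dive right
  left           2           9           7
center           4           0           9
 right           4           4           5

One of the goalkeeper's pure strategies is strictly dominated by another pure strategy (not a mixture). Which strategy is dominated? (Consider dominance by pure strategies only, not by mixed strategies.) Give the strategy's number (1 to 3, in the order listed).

The goalkeeper prefers columns that give the kicker less. Compare dive right with dive left: 2 < 7, 4 < 9, 4 < 5.
So dive left strictly dominates dive right for the goalkeeper; dive right is strictly dominated.

3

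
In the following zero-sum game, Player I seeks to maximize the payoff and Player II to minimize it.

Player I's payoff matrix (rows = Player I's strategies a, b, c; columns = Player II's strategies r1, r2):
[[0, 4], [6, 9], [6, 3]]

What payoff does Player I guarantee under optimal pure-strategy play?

6

Row minima: 0, 6, 3 → Player I's maximin is 6.
Column maxima: 6, 9 → Player II's minimax is 6.
They coincide at (b, r1), so the value is 6.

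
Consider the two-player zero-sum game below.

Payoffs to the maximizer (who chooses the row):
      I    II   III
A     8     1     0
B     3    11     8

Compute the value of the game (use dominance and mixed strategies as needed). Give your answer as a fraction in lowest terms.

Column II is strictly dominated by III for the minimizer (it gives the maximizer more in every row).
The remaining 2×2 game on (A, B) × (I, III) has no saddle point. Let the maximizer play A with probability p; indifference gives 8p + 3(1−p) = 8(1−p), so p = 5/13.
Similarly the minimizer's optimal q on I is 8/13, and the value is 8·(8/13) + (0)·(5/13) = 64/13.

64/13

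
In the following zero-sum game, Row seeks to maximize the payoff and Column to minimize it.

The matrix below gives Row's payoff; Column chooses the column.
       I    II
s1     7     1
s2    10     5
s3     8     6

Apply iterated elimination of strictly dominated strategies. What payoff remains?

6

Column I is strictly dominated by II for Column (1<7, 5<10, 6<8); eliminate I.
Row s1 is strictly dominated by row s2 (5>1); eliminate s1.
Row s2 is strictly dominated by row s3 (6>5); eliminate s2.
Only (s3, II) remains, with payoff 6.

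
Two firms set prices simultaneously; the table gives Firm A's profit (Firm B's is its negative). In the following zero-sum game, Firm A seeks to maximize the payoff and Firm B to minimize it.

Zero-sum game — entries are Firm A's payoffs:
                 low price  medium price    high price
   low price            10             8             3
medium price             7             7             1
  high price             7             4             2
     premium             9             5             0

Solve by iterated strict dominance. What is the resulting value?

Column medium price is strictly dominated by high price for Firm B (3<8, 1<7, 2<4, 0<5); eliminate medium price.
Column low price is strictly dominated by high price for Firm B (3<10, 1<7, 2<7, 0<9); eliminate low price.
Row medium price is strictly dominated by row low price (3>1); eliminate medium price.
Row premium is strictly dominated by row low price (3>0); eliminate premium.
Row high price is strictly dominated by row low price (3>2); eliminate high price.
Only (low price, high price) remains, with payoff 3.

3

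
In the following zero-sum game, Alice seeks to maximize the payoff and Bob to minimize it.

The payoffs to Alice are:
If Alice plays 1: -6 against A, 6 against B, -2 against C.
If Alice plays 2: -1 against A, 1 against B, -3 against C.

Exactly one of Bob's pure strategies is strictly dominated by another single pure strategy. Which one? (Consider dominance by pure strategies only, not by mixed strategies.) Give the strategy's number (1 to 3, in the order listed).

Bob prefers columns that give Alice less. Compare B with A: -6 < 6, -1 < 1.
So A strictly dominates B for Bob; B is strictly dominated.

2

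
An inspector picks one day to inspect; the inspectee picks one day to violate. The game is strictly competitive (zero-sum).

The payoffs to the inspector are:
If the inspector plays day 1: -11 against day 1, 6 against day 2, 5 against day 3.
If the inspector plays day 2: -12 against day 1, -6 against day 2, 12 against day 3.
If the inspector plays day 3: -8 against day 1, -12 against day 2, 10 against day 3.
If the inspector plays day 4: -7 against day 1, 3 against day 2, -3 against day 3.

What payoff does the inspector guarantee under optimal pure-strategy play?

-7

Row minima: -11, -12, -12, -7 → the inspector's maximin is -7.
Column maxima: -7, 6, 12 → the inspectee's minimax is -7.
They coincide at (day 4, day 1), so the value is -7.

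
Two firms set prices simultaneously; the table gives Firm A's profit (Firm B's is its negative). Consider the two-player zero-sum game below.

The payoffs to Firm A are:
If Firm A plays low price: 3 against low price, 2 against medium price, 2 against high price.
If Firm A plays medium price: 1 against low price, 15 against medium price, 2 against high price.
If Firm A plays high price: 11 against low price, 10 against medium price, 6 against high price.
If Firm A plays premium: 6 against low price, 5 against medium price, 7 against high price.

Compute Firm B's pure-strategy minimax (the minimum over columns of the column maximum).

7

The worst case (largest entry) in each column is low price: 11, medium price: 15, high price: 7.
The best (smallest) of these is 7.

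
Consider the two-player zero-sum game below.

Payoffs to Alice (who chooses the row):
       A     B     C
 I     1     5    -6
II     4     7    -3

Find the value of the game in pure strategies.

-3

Row minima: -6, -3 → Alice's maximin is -3.
Column maxima: 4, 7, -3 → Bob's minimax is -3.
They coincide at (II, C), so the value is -3.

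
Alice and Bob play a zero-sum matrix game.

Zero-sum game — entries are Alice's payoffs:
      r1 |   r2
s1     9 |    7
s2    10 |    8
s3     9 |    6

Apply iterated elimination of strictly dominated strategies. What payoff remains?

Column r1 is strictly dominated by r2 for Bob (7<9, 8<10, 6<9); eliminate r1.
Row s1 is strictly dominated by row s2 (8>7); eliminate s1.
Row s3 is strictly dominated by row s2 (8>6); eliminate s3.
Only (s2, r2) remains, with payoff 8.

8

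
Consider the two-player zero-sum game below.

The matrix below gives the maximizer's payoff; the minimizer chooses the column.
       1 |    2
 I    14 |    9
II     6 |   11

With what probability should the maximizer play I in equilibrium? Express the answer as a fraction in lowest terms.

Row minima are 9 and 6, so the maximizer's maximin is 9; column maxima are 14 and 11, so the minimizer's minimax is 11. These differ, so the equilibrium is in mixed strategies.
Let the maximizer play I with probability p. The minimizer is indifferent when 14p + 6(1−p) = 9p + 11(1−p), giving p = 1/2.

1/2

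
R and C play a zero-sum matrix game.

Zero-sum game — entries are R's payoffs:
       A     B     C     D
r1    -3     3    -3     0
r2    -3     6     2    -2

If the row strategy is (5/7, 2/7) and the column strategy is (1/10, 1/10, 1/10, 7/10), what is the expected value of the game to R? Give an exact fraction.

Against (1/10, 1/10, 1/10, 7/10), each row's expected payoff is r1: -3/10; r2: -9/10.
Taking the (5/7, 2/7)-weighted average: (5/7)·(-3/10) + (2/7)·(-9/10) = -33/70.

-33/70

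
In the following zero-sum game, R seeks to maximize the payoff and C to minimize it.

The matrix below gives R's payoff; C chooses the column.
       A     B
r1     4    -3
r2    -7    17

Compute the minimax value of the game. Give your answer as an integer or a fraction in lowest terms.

47/31

Row minima are -3 and -7, so R's maximin is -3; column maxima are 4 and 17, so C's minimax is 4. These differ, so the equilibrium is in mixed strategies.
Let R play r1 with probability p. C is indifferent when 4p − 7(1−p) = −3p + 17(1−p), giving p = 24/31.
Let C play A with probability q. R is indifferent when 4q − 3(1−q) = −7q + 17(1−q), giving q = 20/31.
The value is 4·(20/31) + (-3)·(11/31) = 47/31.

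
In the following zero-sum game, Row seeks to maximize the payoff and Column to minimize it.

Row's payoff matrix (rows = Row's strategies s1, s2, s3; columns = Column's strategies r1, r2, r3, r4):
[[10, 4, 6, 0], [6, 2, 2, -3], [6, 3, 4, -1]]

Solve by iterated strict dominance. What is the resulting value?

Row s3 is strictly dominated by row s1 (10>6, 4>3, 6>4, 0>-1); eliminate s3.
Column r1 is strictly dominated by r2 for Column (4<10, 2<6); eliminate r1.
Column r3 is strictly dominated by r4 for Column (0<6, -3<2); eliminate r3.
Row s2 is strictly dominated by row s1 (4>2, 0>-3); eliminate s2.
Column r2 is strictly dominated by r4 for Column (0<4); eliminate r2.
Only (s1, r4) remains, with payoff 0.

0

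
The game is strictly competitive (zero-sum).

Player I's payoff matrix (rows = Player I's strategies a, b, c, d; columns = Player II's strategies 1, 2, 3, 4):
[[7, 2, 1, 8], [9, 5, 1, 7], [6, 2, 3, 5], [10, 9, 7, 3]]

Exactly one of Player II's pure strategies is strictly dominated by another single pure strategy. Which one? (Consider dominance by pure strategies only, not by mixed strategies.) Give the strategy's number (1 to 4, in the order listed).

Player II prefers columns that give Player I less. Compare 1 with 2: 2 < 7, 5 < 9, 2 < 6, 9 < 10.
So 2 strictly dominates 1 for Player II; 1 is strictly dominated.

1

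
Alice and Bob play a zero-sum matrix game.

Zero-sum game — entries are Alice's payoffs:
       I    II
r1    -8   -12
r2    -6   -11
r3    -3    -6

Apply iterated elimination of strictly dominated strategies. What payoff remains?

-6

Row r1 is strictly dominated by row r2 (-6>-8, -11>-12); eliminate r1.
Column I is strictly dominated by II for Bob (-11<-6, -6<-3); eliminate I.
Row r2 is strictly dominated by row r3 (-6>-11); eliminate r2.
Only (r3, II) remains, with payoff -6.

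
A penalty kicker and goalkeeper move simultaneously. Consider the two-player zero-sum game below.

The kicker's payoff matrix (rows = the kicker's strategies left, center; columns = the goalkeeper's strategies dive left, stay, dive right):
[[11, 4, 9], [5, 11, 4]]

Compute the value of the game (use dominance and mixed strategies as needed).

Column dive left is strictly dominated by dive right for the goalkeeper (it gives the kicker more in every row).
The remaining 2×2 game on (left, center) × (stay, dive right) has no saddle point. Let the kicker play left with probability p; indifference gives 4p + 11(1−p) = 9p + 4(1−p), so p = 7/12.
Similarly the goalkeeper's optimal q on stay is 5/12, and the value is 4·(5/12) + (9)·(7/12) = 83/12.

83/12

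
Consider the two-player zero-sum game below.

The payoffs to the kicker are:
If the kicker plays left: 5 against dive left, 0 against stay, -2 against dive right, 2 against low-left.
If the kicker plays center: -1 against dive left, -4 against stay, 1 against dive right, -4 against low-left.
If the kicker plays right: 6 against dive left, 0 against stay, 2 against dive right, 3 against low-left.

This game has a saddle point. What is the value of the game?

Row minima: -2, -4, 0 → the kicker's maximin is 0.
Column maxima: 6, 0, 2, 3 → the goalkeeper's minimax is 0.
They coincide at (right, stay), so the value is 0.

0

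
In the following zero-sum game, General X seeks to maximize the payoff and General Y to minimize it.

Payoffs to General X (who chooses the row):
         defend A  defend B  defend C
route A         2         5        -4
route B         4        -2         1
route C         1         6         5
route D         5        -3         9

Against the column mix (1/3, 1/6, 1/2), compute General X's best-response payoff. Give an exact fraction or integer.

17/3

route A: (2)·(1/3) + (5)·(1/6) + (-4)·(1/2) = -1/2.
route B: (4)·(1/3) + (-2)·(1/6) + (1)·(1/2) = 3/2.
route C: (1)·(1/3) + (6)·(1/6) + (5)·(1/2) = 23/6.
route D: (5)·(1/3) + (-3)·(1/6) + (9)·(1/2) = 17/3.
The best pure response is route D with expected payoff 17/3.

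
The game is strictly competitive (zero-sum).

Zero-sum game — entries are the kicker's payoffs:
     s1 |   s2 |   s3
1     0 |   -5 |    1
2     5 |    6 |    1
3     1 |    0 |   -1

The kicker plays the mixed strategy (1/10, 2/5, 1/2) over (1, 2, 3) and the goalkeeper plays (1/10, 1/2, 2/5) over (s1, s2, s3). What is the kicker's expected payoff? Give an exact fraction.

Against (1/10, 1/2, 2/5), each row's expected payoff is 1: -21/10; 2: 39/10; 3: -3/10.
Taking the (1/10, 2/5, 1/2)-weighted average: (1/10)·(-21/10) + (2/5)·(39/10) + (1/2)·(-3/10) = 6/5.

6/5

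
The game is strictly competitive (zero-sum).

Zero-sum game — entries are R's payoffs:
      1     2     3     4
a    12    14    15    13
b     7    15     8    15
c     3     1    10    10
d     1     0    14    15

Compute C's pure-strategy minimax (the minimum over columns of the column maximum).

The worst case (largest entry) in each column is 1: 12, 2: 15, 3: 15, 4: 15.
The best (smallest) of these is 12.

12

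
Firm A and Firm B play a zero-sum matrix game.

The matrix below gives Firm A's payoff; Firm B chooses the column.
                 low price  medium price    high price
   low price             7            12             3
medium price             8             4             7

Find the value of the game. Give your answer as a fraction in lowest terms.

6

Column low price is strictly dominated by high price for Firm B (it gives Firm A more in every row).
The remaining 2×2 game on (low price, medium price) × (medium price, high price) has no saddle point. Let Firm A play low price with probability p; indifference gives 12p + 4(1−p) = 3p + 7(1−p), so p = 1/4.
Similarly Firm B's optimal q on medium price is 1/3, and the value is 12·(1/3) + (3)·(2/3) = 6.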